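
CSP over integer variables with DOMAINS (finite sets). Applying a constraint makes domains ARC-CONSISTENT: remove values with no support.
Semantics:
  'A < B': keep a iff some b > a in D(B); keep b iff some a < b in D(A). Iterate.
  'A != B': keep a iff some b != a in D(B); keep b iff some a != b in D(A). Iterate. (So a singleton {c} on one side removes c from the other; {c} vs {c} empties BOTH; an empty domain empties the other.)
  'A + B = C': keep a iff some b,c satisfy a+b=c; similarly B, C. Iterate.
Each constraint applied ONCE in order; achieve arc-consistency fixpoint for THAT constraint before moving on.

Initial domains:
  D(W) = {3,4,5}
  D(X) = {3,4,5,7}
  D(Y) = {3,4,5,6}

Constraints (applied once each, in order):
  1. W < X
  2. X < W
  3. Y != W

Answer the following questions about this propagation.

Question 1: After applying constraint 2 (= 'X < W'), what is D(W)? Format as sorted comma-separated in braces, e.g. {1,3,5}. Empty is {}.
Constraint 1 (W < X) on D(W)={3,4,5} D(X)={3,4,5,7}: X {3,4,5,7}->{4,5,7}
Constraint 2 (X < W) on D(X)={4,5,7} D(W)={3,4,5}: X {4,5,7}->{4}; W {3,4,5}->{5}
So after constraint 2: D(W) = {5}

Answer: {5}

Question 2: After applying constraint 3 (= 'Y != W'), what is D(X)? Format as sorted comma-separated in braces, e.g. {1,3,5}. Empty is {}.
Answer: {4}

Derivation:
Constraint 1 (W < X) on D(W)={3,4,5} D(X)={3,4,5,7}: X {3,4,5,7}->{4,5,7}
Constraint 2 (X < W) on D(X)={4,5,7} D(W)={3,4,5}: X {4,5,7}->{4}; W {3,4,5}->{5}
Constraint 3 (Y != W) on D(Y)={3,4,5,6} D(W)={5}: Y {3,4,5,6}->{3,4,6}
So after constraint 3: D(X) = {4}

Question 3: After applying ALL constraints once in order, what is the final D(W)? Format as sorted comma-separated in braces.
Constraint 1 (W < X) on D(W)={3,4,5} D(X)={3,4,5,7}: X {3,4,5,7}->{4,5,7}
Constraint 2 (X < W) on D(X)={4,5,7} D(W)={3,4,5}: X {4,5,7}->{4}; W {3,4,5}->{5}
Constraint 3 (Y != W) on D(Y)={3,4,5,6} D(W)={5}: Y {3,4,5,6}->{3,4,6}
So after all 3 constraints: D(W) = {5}

Answer: {5}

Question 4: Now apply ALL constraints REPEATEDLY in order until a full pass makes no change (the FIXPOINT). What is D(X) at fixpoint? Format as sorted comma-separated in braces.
Answer: {}

Derivation:
pass 0 (initial): D(X)={3,4,5,7}
pass 1: W {3,4,5}->{5}; X {3,4,5,7}->{4}; Y {3,4,5,6}->{3,4,6}
pass 2: W {5}->{}; X {4}->{}; Y {3,4,6}->{}
pass 3: no change
Fixpoint after 3 passes: D(X) = {}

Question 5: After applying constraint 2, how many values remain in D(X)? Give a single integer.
Constraint 1 (W < X) on D(W)={3,4,5} D(X)={3,4,5,7}: X {3,4,5,7}->{4,5,7}
Constraint 2 (X < W) on D(X)={4,5,7} D(W)={3,4,5}: X {4,5,7}->{4}; W {3,4,5}->{5}
So after constraint 2: D(X)={4}, size = 1

Answer: 1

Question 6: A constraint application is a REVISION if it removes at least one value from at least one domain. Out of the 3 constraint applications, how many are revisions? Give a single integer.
Constraint 1 (W < X) on D(W)={3,4,5} D(X)={3,4,5,7}: X {3,4,5,7}->{4,5,7} => REVISION
Constraint 2 (X < W) on D(X)={4,5,7} D(W)={3,4,5}: X {4,5,7}->{4}; W {3,4,5}->{5} => REVISION
Constraint 3 (Y != W) on D(Y)={3,4,5,6} D(W)={5}: Y {3,4,5,6}->{3,4,6} => REVISION
Total revisions = 3

Answer: 3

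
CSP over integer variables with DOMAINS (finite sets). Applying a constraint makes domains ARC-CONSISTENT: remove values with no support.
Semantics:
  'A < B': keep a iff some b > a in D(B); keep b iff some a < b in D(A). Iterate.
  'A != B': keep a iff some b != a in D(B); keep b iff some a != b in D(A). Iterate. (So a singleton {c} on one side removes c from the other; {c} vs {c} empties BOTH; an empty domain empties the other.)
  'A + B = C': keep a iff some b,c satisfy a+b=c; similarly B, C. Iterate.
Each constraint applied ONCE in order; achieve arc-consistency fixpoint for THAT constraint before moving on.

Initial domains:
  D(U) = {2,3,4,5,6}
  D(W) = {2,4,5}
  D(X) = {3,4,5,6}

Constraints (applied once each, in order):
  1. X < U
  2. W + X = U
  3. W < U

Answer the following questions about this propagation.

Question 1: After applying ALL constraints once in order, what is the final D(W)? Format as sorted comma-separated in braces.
Constraint 1 (X < U) on D(X)={3,4,5,6} D(U)={2,3,4,5,6}: X {3,4,5,6}->{3,4,5}; U {2,3,4,5,6}->{4,5,6}
Constraint 2 (W + X = U) on D(W)={2,4,5} D(X)={3,4,5} D(U)={4,5,6}: W {2,4,5}->{2}; X {3,4,5}->{3,4}; U {4,5,6}->{5,6}
Constraint 3 (W < U) on D(W)={2} D(U)={5,6}: no change
So after all 3 constraints: D(W) = {2}

Answer: {2}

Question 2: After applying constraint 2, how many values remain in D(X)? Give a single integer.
Constraint 1 (X < U) on D(X)={3,4,5,6} D(U)={2,3,4,5,6}: X {3,4,5,6}->{3,4,5}; U {2,3,4,5,6}->{4,5,6}
Constraint 2 (W + X = U) on D(W)={2,4,5} D(X)={3,4,5} D(U)={4,5,6}: W {2,4,5}->{2}; X {3,4,5}->{3,4}; U {4,5,6}->{5,6}
So after constraint 2: D(X)={3,4}, size = 2

Answer: 2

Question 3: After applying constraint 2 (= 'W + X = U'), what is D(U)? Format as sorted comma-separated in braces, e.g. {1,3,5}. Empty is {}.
Constraint 1 (X < U) on D(X)={3,4,5,6} D(U)={2,3,4,5,6}: X {3,4,5,6}->{3,4,5}; U {2,3,4,5,6}->{4,5,6}
Constraint 2 (W + X = U) on D(W)={2,4,5} D(X)={3,4,5} D(U)={4,5,6}: W {2,4,5}->{2}; X {3,4,5}->{3,4}; U {4,5,6}->{5,6}
So after constraint 2: D(U) = {5,6}

Answer: {5,6}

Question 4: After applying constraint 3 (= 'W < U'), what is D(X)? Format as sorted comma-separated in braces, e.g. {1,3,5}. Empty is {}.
Answer: {3,4}

Derivation:
Constraint 1 (X < U) on D(X)={3,4,5,6} D(U)={2,3,4,5,6}: X {3,4,5,6}->{3,4,5}; U {2,3,4,5,6}->{4,5,6}
Constraint 2 (W + X = U) on D(W)={2,4,5} D(X)={3,4,5} D(U)={4,5,6}: W {2,4,5}->{2}; X {3,4,5}->{3,4}; U {4,5,6}->{5,6}
Constraint 3 (W < U) on D(W)={2} D(U)={5,6}: no change
So after constraint 3: D(X) = {3,4}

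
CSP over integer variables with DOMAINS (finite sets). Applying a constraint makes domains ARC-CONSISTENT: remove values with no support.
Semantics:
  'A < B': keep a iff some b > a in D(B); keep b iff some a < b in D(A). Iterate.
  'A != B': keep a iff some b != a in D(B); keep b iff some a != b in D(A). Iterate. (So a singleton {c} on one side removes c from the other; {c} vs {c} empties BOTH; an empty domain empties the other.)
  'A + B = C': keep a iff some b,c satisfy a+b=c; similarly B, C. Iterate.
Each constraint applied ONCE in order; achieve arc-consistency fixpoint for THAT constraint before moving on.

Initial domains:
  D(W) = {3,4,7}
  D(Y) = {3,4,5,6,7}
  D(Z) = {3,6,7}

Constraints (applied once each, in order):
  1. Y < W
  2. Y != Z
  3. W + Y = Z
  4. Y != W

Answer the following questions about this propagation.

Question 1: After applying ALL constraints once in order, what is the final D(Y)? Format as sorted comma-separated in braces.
Constraint 1 (Y < W) on D(Y)={3,4,5,6,7} D(W)={3,4,7}: Y {3,4,5,6,7}->{3,4,5,6}; W {3,4,7}->{4,7}
Constraint 2 (Y != Z) on D(Y)={3,4,5,6} D(Z)={3,6,7}: no change
Constraint 3 (W + Y = Z) on D(W)={4,7} D(Y)={3,4,5,6} D(Z)={3,6,7}: W {4,7}->{4}; Y {3,4,5,6}->{3}; Z {3,6,7}->{7}
Constraint 4 (Y != W) on D(Y)={3} D(W)={4}: no change
So after all 4 constraints: D(Y) = {3}

Answer: {3}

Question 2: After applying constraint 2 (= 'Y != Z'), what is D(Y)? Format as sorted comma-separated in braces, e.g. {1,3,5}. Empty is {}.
Constraint 1 (Y < W) on D(Y)={3,4,5,6,7} D(W)={3,4,7}: Y {3,4,5,6,7}->{3,4,5,6}; W {3,4,7}->{4,7}
Constraint 2 (Y != Z) on D(Y)={3,4,5,6} D(Z)={3,6,7}: no change
So after constraint 2: D(Y) = {3,4,5,6}

Answer: {3,4,5,6}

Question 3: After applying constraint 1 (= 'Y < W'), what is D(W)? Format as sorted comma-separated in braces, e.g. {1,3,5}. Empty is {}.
Answer: {4,7}

Derivation:
Constraint 1 (Y < W) on D(Y)={3,4,5,6,7} D(W)={3,4,7}: Y {3,4,5,6,7}->{3,4,5,6}; W {3,4,7}->{4,7}
So after constraint 1: D(W) = {4,7}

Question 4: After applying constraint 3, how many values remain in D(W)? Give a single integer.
Constraint 1 (Y < W) on D(Y)={3,4,5,6,7} D(W)={3,4,7}: Y {3,4,5,6,7}->{3,4,5,6}; W {3,4,7}->{4,7}
Constraint 2 (Y != Z) on D(Y)={3,4,5,6} D(Z)={3,6,7}: no change
Constraint 3 (W + Y = Z) on D(W)={4,7} D(Y)={3,4,5,6} D(Z)={3,6,7}: W {4,7}->{4}; Y {3,4,5,6}->{3}; Z {3,6,7}->{7}
So after constraint 3: D(W)={4}, size = 1

Answer: 1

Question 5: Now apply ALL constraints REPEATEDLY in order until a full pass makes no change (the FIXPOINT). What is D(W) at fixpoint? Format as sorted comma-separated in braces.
pass 0 (initial): D(W)={3,4,7}
pass 1: W {3,4,7}->{4}; Y {3,4,5,6,7}->{3}; Z {3,6,7}->{7}
pass 2: no change
Fixpoint after 2 passes: D(W) = {4}

Answer: {4}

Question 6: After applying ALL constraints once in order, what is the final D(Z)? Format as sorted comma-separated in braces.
Constraint 1 (Y < W) on D(Y)={3,4,5,6,7} D(W)={3,4,7}: Y {3,4,5,6,7}->{3,4,5,6}; W {3,4,7}->{4,7}
Constraint 2 (Y != Z) on D(Y)={3,4,5,6} D(Z)={3,6,7}: no change
Constraint 3 (W + Y = Z) on D(W)={4,7} D(Y)={3,4,5,6} D(Z)={3,6,7}: W {4,7}->{4}; Y {3,4,5,6}->{3}; Z {3,6,7}->{7}
Constraint 4 (Y != W) on D(Y)={3} D(W)={4}: no change
So after all 4 constraints: D(Z) = {7}

Answer: {7}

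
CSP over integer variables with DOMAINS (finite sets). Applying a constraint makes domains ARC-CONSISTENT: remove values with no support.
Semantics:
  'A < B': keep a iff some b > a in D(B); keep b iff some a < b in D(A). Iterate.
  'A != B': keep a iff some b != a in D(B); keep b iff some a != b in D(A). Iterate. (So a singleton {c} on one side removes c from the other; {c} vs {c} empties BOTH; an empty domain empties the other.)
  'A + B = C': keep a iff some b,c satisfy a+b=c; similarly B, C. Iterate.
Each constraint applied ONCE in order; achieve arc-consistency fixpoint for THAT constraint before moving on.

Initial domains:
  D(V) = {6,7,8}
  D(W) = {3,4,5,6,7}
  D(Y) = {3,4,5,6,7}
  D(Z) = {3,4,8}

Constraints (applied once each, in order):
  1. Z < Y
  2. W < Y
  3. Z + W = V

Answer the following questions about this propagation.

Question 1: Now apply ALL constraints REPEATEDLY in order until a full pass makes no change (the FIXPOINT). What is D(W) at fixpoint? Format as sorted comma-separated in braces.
pass 0 (initial): D(W)={3,4,5,6,7}
pass 1: W {3,4,5,6,7}->{3,4,5}; Y {3,4,5,6,7}->{4,5,6,7}; Z {3,4,8}->{3,4}
pass 2: no change
Fixpoint after 2 passes: D(W) = {3,4,5}

Answer: {3,4,5}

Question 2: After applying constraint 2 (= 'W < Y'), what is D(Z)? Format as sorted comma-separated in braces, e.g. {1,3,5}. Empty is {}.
Answer: {3,4}

Derivation:
Constraint 1 (Z < Y) on D(Z)={3,4,8} D(Y)={3,4,5,6,7}: Z {3,4,8}->{3,4}; Y {3,4,5,6,7}->{4,5,6,7}
Constraint 2 (W < Y) on D(W)={3,4,5,6,7} D(Y)={4,5,6,7}: W {3,4,5,6,7}->{3,4,5,6}
So after constraint 2: D(Z) = {3,4}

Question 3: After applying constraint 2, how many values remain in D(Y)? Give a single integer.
Constraint 1 (Z < Y) on D(Z)={3,4,8} D(Y)={3,4,5,6,7}: Z {3,4,8}->{3,4}; Y {3,4,5,6,7}->{4,5,6,7}
Constraint 2 (W < Y) on D(W)={3,4,5,6,7} D(Y)={4,5,6,7}: W {3,4,5,6,7}->{3,4,5,6}
So after constraint 2: D(Y)={4,5,6,7}, size = 4

Answer: 4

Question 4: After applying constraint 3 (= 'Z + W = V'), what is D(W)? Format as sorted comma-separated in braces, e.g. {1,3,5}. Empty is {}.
Constraint 1 (Z < Y) on D(Z)={3,4,8} D(Y)={3,4,5,6,7}: Z {3,4,8}->{3,4}; Y {3,4,5,6,7}->{4,5,6,7}
Constraint 2 (W < Y) on D(W)={3,4,5,6,7} D(Y)={4,5,6,7}: W {3,4,5,6,7}->{3,4,5,6}
Constraint 3 (Z + W = V) on D(Z)={3,4} D(W)={3,4,5,6} D(V)={6,7,8}: W {3,4,5,6}->{3,4,5}
So after constraint 3: D(W) = {3,4,5}

Answer: {3,4,5}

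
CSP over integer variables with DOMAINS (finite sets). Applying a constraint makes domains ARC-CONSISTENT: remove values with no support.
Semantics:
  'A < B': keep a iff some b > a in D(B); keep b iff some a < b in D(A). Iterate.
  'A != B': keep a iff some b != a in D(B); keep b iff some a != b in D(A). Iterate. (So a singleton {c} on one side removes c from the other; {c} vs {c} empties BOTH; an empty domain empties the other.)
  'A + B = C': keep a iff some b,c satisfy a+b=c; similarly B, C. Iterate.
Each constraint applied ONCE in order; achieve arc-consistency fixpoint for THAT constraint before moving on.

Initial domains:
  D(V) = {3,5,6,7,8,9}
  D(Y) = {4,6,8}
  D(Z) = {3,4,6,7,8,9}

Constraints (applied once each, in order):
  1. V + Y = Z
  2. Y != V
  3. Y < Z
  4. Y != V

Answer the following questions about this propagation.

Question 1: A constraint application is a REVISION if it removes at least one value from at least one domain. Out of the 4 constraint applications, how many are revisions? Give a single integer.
Constraint 1 (V + Y = Z) on D(V)={3,5,6,7,8,9} D(Y)={4,6,8} D(Z)={3,4,6,7,8,9}: V {3,5,6,7,8,9}->{3,5}; Y {4,6,8}->{4,6}; Z {3,4,6,7,8,9}->{7,9} => REVISION
Constraint 2 (Y != V) on D(Y)={4,6} D(V)={3,5}: no change => not a revision
Constraint 3 (Y < Z) on D(Y)={4,6} D(Z)={7,9}: no change => not a revision
Constraint 4 (Y != V) on D(Y)={4,6} D(V)={3,5}: no change => not a revision
Total revisions = 1

Answer: 1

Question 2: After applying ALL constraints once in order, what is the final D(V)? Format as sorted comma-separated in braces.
Constraint 1 (V + Y = Z) on D(V)={3,5,6,7,8,9} D(Y)={4,6,8} D(Z)={3,4,6,7,8,9}: V {3,5,6,7,8,9}->{3,5}; Y {4,6,8}->{4,6}; Z {3,4,6,7,8,9}->{7,9}
Constraint 2 (Y != V) on D(Y)={4,6} D(V)={3,5}: no change
Constraint 3 (Y < Z) on D(Y)={4,6} D(Z)={7,9}: no change
Constraint 4 (Y != V) on D(Y)={4,6} D(V)={3,5}: no change
So after all 4 constraints: D(V) = {3,5}

Answer: {3,5}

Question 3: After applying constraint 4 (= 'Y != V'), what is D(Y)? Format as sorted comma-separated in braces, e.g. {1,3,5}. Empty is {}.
Answer: {4,6}

Derivation:
Constraint 1 (V + Y = Z) on D(V)={3,5,6,7,8,9} D(Y)={4,6,8} D(Z)={3,4,6,7,8,9}: V {3,5,6,7,8,9}->{3,5}; Y {4,6,8}->{4,6}; Z {3,4,6,7,8,9}->{7,9}
Constraint 2 (Y != V) on D(Y)={4,6} D(V)={3,5}: no change
Constraint 3 (Y < Z) on D(Y)={4,6} D(Z)={7,9}: no change
Constraint 4 (Y != V) on D(Y)={4,6} D(V)={3,5}: no change
So after constraint 4: D(Y) = {4,6}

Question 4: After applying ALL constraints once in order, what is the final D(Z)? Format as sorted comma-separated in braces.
Constraint 1 (V + Y = Z) on D(V)={3,5,6,7,8,9} D(Y)={4,6,8} D(Z)={3,4,6,7,8,9}: V {3,5,6,7,8,9}->{3,5}; Y {4,6,8}->{4,6}; Z {3,4,6,7,8,9}->{7,9}
Constraint 2 (Y != V) on D(Y)={4,6} D(V)={3,5}: no change
Constraint 3 (Y < Z) on D(Y)={4,6} D(Z)={7,9}: no change
Constraint 4 (Y != V) on D(Y)={4,6} D(V)={3,5}: no change
So after all 4 constraints: D(Z) = {7,9}

Answer: {7,9}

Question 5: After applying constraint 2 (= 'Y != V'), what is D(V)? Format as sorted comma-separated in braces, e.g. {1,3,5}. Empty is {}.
Constraint 1 (V + Y = Z) on D(V)={3,5,6,7,8,9} D(Y)={4,6,8} D(Z)={3,4,6,7,8,9}: V {3,5,6,7,8,9}->{3,5}; Y {4,6,8}->{4,6}; Z {3,4,6,7,8,9}->{7,9}
Constraint 2 (Y != V) on D(Y)={4,6} D(V)={3,5}: no change
So after constraint 2: D(V) = {3,5}

Answer: {3,5}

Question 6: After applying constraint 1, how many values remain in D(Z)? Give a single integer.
Constraint 1 (V + Y = Z) on D(V)={3,5,6,7,8,9} D(Y)={4,6,8} D(Z)={3,4,6,7,8,9}: V {3,5,6,7,8,9}->{3,5}; Y {4,6,8}->{4,6}; Z {3,4,6,7,8,9}->{7,9}
So after constraint 1: D(Z)={7,9}, size = 2

Answer: 2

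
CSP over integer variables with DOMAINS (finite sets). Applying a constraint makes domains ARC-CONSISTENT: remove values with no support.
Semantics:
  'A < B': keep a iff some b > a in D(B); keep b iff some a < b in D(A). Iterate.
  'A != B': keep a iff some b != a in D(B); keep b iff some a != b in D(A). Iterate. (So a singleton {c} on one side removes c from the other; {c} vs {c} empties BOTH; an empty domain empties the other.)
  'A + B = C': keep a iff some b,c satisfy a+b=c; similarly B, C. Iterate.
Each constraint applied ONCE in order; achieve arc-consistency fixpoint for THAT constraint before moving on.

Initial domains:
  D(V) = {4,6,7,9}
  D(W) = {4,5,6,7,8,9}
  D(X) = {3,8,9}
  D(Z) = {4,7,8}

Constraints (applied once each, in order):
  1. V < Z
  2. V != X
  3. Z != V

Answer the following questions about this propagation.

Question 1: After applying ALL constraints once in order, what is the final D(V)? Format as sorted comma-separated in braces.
Constraint 1 (V < Z) on D(V)={4,6,7,9} D(Z)={4,7,8}: V {4,6,7,9}->{4,6,7}; Z {4,7,8}->{7,8}
Constraint 2 (V != X) on D(V)={4,6,7} D(X)={3,8,9}: no change
Constraint 3 (Z != V) on D(Z)={7,8} D(V)={4,6,7}: no change
So after all 3 constraints: D(V) = {4,6,7}

Answer: {4,6,7}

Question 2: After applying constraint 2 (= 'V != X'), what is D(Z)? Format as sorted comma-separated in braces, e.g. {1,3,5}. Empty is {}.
Answer: {7,8}

Derivation:
Constraint 1 (V < Z) on D(V)={4,6,7,9} D(Z)={4,7,8}: V {4,6,7,9}->{4,6,7}; Z {4,7,8}->{7,8}
Constraint 2 (V != X) on D(V)={4,6,7} D(X)={3,8,9}: no change
So after constraint 2: D(Z) = {7,8}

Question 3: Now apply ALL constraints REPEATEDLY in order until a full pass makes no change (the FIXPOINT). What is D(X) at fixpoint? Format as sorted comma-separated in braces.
pass 0 (initial): D(X)={3,8,9}
pass 1: V {4,6,7,9}->{4,6,7}; Z {4,7,8}->{7,8}
pass 2: no change
Fixpoint after 2 passes: D(X) = {3,8,9}

Answer: {3,8,9}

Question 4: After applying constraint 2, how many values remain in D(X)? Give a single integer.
Answer: 3

Derivation:
Constraint 1 (V < Z) on D(V)={4,6,7,9} D(Z)={4,7,8}: V {4,6,7,9}->{4,6,7}; Z {4,7,8}->{7,8}
Constraint 2 (V != X) on D(V)={4,6,7} D(X)={3,8,9}: no change
So after constraint 2: D(X)={3,8,9}, size = 3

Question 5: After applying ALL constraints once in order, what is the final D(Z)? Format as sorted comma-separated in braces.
Answer: {7,8}

Derivation:
Constraint 1 (V < Z) on D(V)={4,6,7,9} D(Z)={4,7,8}: V {4,6,7,9}->{4,6,7}; Z {4,7,8}->{7,8}
Constraint 2 (V != X) on D(V)={4,6,7} D(X)={3,8,9}: no change
Constraint 3 (Z != V) on D(Z)={7,8} D(V)={4,6,7}: no change
So after all 3 constraints: D(Z) = {7,8}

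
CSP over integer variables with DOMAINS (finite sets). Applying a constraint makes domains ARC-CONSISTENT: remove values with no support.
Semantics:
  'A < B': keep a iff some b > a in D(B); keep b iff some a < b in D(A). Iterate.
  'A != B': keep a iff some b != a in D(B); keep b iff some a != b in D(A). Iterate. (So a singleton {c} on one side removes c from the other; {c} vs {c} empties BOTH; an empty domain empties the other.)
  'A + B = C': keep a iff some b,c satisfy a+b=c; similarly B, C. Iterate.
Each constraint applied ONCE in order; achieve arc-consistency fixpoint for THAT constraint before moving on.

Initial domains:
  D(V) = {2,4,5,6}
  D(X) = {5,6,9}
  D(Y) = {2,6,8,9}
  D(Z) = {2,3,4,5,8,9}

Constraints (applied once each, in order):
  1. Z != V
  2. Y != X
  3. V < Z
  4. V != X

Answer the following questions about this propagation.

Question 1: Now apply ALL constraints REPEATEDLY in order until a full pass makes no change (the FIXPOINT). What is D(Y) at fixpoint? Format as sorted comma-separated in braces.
pass 0 (initial): D(Y)={2,6,8,9}
pass 1: Z {2,3,4,5,8,9}->{3,4,5,8,9}
pass 2: no change
Fixpoint after 2 passes: D(Y) = {2,6,8,9}

Answer: {2,6,8,9}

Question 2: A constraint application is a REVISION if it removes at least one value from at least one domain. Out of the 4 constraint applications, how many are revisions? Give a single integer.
Answer: 1

Derivation:
Constraint 1 (Z != V) on D(Z)={2,3,4,5,8,9} D(V)={2,4,5,6}: no change => not a revision
Constraint 2 (Y != X) on D(Y)={2,6,8,9} D(X)={5,6,9}: no change => not a revision
Constraint 3 (V < Z) on D(V)={2,4,5,6} D(Z)={2,3,4,5,8,9}: Z {2,3,4,5,8,9}->{3,4,5,8,9} => REVISION
Constraint 4 (V != X) on D(V)={2,4,5,6} D(X)={5,6,9}: no change => not a revision
Total revisions = 1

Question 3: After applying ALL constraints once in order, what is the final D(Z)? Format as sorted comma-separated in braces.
Constraint 1 (Z != V) on D(Z)={2,3,4,5,8,9} D(V)={2,4,5,6}: no change
Constraint 2 (Y != X) on D(Y)={2,6,8,9} D(X)={5,6,9}: no change
Constraint 3 (V < Z) on D(V)={2,4,5,6} D(Z)={2,3,4,5,8,9}: Z {2,3,4,5,8,9}->{3,4,5,8,9}
Constraint 4 (V != X) on D(V)={2,4,5,6} D(X)={5,6,9}: no change
So after all 4 constraints: D(Z) = {3,4,5,8,9}

Answer: {3,4,5,8,9}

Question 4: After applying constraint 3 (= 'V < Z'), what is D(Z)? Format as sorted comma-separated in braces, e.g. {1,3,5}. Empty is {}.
Constraint 1 (Z != V) on D(Z)={2,3,4,5,8,9} D(V)={2,4,5,6}: no change
Constraint 2 (Y != X) on D(Y)={2,6,8,9} D(X)={5,6,9}: no change
Constraint 3 (V < Z) on D(V)={2,4,5,6} D(Z)={2,3,4,5,8,9}: Z {2,3,4,5,8,9}->{3,4,5,8,9}
So after constraint 3: D(Z) = {3,4,5,8,9}

Answer: {3,4,5,8,9}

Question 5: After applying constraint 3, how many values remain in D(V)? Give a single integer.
Constraint 1 (Z != V) on D(Z)={2,3,4,5,8,9} D(V)={2,4,5,6}: no change
Constraint 2 (Y != X) on D(Y)={2,6,8,9} D(X)={5,6,9}: no change
Constraint 3 (V < Z) on D(V)={2,4,5,6} D(Z)={2,3,4,5,8,9}: Z {2,3,4,5,8,9}->{3,4,5,8,9}
So after constraint 3: D(V)={2,4,5,6}, size = 4

Answer: 4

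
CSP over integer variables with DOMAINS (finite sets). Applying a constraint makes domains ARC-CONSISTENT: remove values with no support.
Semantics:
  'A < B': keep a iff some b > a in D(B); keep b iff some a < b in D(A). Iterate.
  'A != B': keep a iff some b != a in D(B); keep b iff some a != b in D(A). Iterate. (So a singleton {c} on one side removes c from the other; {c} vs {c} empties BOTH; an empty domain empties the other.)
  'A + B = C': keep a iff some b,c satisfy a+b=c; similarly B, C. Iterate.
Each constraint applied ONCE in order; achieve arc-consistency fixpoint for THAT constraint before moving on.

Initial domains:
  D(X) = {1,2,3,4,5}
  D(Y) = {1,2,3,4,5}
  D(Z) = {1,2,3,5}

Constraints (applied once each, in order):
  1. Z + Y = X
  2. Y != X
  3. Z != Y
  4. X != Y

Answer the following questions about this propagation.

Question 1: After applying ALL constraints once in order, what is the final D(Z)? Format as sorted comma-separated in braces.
Constraint 1 (Z + Y = X) on D(Z)={1,2,3,5} D(Y)={1,2,3,4,5} D(X)={1,2,3,4,5}: Z {1,2,3,5}->{1,2,3}; Y {1,2,3,4,5}->{1,2,3,4}; X {1,2,3,4,5}->{2,3,4,5}
Constraint 2 (Y != X) on D(Y)={1,2,3,4} D(X)={2,3,4,5}: no change
Constraint 3 (Z != Y) on D(Z)={1,2,3} D(Y)={1,2,3,4}: no change
Constraint 4 (X != Y) on D(X)={2,3,4,5} D(Y)={1,2,3,4}: no change
So after all 4 constraints: D(Z) = {1,2,3}

Answer: {1,2,3}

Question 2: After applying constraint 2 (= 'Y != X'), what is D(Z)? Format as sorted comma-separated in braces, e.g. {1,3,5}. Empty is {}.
Constraint 1 (Z + Y = X) on D(Z)={1,2,3,5} D(Y)={1,2,3,4,5} D(X)={1,2,3,4,5}: Z {1,2,3,5}->{1,2,3}; Y {1,2,3,4,5}->{1,2,3,4}; X {1,2,3,4,5}->{2,3,4,5}
Constraint 2 (Y != X) on D(Y)={1,2,3,4} D(X)={2,3,4,5}: no change
So after constraint 2: D(Z) = {1,2,3}

Answer: {1,2,3}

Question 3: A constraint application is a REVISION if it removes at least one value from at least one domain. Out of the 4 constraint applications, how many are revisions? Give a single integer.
Answer: 1

Derivation:
Constraint 1 (Z + Y = X) on D(Z)={1,2,3,5} D(Y)={1,2,3,4,5} D(X)={1,2,3,4,5}: Z {1,2,3,5}->{1,2,3}; Y {1,2,3,4,5}->{1,2,3,4}; X {1,2,3,4,5}->{2,3,4,5} => REVISION
Constraint 2 (Y != X) on D(Y)={1,2,3,4} D(X)={2,3,4,5}: no change => not a revision
Constraint 3 (Z != Y) on D(Z)={1,2,3} D(Y)={1,2,3,4}: no change => not a revision
Constraint 4 (X != Y) on D(X)={2,3,4,5} D(Y)={1,2,3,4}: no change => not a revision
Total revisions = 1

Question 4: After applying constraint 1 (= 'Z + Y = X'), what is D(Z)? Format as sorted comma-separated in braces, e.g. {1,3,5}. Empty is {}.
Answer: {1,2,3}

Derivation:
Constraint 1 (Z + Y = X) on D(Z)={1,2,3,5} D(Y)={1,2,3,4,5} D(X)={1,2,3,4,5}: Z {1,2,3,5}->{1,2,3}; Y {1,2,3,4,5}->{1,2,3,4}; X {1,2,3,4,5}->{2,3,4,5}
So after constraint 1: D(Z) = {1,2,3}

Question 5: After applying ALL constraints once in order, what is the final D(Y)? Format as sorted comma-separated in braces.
Constraint 1 (Z + Y = X) on D(Z)={1,2,3,5} D(Y)={1,2,3,4,5} D(X)={1,2,3,4,5}: Z {1,2,3,5}->{1,2,3}; Y {1,2,3,4,5}->{1,2,3,4}; X {1,2,3,4,5}->{2,3,4,5}
Constraint 2 (Y != X) on D(Y)={1,2,3,4} D(X)={2,3,4,5}: no change
Constraint 3 (Z != Y) on D(Z)={1,2,3} D(Y)={1,2,3,4}: no change
Constraint 4 (X != Y) on D(X)={2,3,4,5} D(Y)={1,2,3,4}: no change
So after all 4 constraints: D(Y) = {1,2,3,4}

Answer: {1,2,3,4}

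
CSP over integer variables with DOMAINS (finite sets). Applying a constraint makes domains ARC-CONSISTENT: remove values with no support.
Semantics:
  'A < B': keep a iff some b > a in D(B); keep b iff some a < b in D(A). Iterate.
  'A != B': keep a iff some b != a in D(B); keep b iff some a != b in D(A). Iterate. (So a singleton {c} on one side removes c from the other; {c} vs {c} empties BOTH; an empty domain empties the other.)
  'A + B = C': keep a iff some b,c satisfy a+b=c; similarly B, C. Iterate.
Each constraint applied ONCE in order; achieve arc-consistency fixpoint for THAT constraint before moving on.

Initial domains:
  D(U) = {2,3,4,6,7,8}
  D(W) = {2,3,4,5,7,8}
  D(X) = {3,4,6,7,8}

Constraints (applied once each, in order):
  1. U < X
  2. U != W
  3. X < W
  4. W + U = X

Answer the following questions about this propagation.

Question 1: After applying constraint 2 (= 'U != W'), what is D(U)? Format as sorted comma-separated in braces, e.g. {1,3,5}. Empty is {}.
Constraint 1 (U < X) on D(U)={2,3,4,6,7,8} D(X)={3,4,6,7,8}: U {2,3,4,6,7,8}->{2,3,4,6,7}
Constraint 2 (U != W) on D(U)={2,3,4,6,7} D(W)={2,3,4,5,7,8}: no change
So after constraint 2: D(U) = {2,3,4,6,7}

Answer: {2,3,4,6,7}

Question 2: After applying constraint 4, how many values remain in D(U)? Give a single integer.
Constraint 1 (U < X) on D(U)={2,3,4,6,7,8} D(X)={3,4,6,7,8}: U {2,3,4,6,7,8}->{2,3,4,6,7}
Constraint 2 (U != W) on D(U)={2,3,4,6,7} D(W)={2,3,4,5,7,8}: no change
Constraint 3 (X < W) on D(X)={3,4,6,7,8} D(W)={2,3,4,5,7,8}: X {3,4,6,7,8}->{3,4,6,7}; W {2,3,4,5,7,8}->{4,5,7,8}
Constraint 4 (W + U = X) on D(W)={4,5,7,8} D(U)={2,3,4,6,7} D(X)={3,4,6,7}: W {4,5,7,8}->{4,5}; U {2,3,4,6,7}->{2,3}; X {3,4,6,7}->{6,7}
So after constraint 4: D(U)={2,3}, size = 2

Answer: 2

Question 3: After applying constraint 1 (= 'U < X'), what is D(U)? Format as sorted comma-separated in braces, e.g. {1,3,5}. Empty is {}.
Answer: {2,3,4,6,7}

Derivation:
Constraint 1 (U < X) on D(U)={2,3,4,6,7,8} D(X)={3,4,6,7,8}: U {2,3,4,6,7,8}->{2,3,4,6,7}
So after constraint 1: D(U) = {2,3,4,6,7}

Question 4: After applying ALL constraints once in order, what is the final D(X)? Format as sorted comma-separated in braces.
Answer: {6,7}

Derivation:
Constraint 1 (U < X) on D(U)={2,3,4,6,7,8} D(X)={3,4,6,7,8}: U {2,3,4,6,7,8}->{2,3,4,6,7}
Constraint 2 (U != W) on D(U)={2,3,4,6,7} D(W)={2,3,4,5,7,8}: no change
Constraint 3 (X < W) on D(X)={3,4,6,7,8} D(W)={2,3,4,5,7,8}: X {3,4,6,7,8}->{3,4,6,7}; W {2,3,4,5,7,8}->{4,5,7,8}
Constraint 4 (W + U = X) on D(W)={4,5,7,8} D(U)={2,3,4,6,7} D(X)={3,4,6,7}: W {4,5,7,8}->{4,5}; U {2,3,4,6,7}->{2,3}; X {3,4,6,7}->{6,7}
So after all 4 constraints: D(X) = {6,7}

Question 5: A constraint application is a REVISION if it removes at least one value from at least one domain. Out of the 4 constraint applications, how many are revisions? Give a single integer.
Constraint 1 (U < X) on D(U)={2,3,4,6,7,8} D(X)={3,4,6,7,8}: U {2,3,4,6,7,8}->{2,3,4,6,7} => REVISION
Constraint 2 (U != W) on D(U)={2,3,4,6,7} D(W)={2,3,4,5,7,8}: no change => not a revision
Constraint 3 (X < W) on D(X)={3,4,6,7,8} D(W)={2,3,4,5,7,8}: X {3,4,6,7,8}->{3,4,6,7}; W {2,3,4,5,7,8}->{4,5,7,8} => REVISION
Constraint 4 (W + U = X) on D(W)={4,5,7,8} D(U)={2,3,4,6,7} D(X)={3,4,6,7}: W {4,5,7,8}->{4,5}; U {2,3,4,6,7}->{2,3}; X {3,4,6,7}->{6,7} => REVISION
Total revisions = 3

Answer: 3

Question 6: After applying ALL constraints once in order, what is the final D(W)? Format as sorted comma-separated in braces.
Constraint 1 (U < X) on D(U)={2,3,4,6,7,8} D(X)={3,4,6,7,8}: U {2,3,4,6,7,8}->{2,3,4,6,7}
Constraint 2 (U != W) on D(U)={2,3,4,6,7} D(W)={2,3,4,5,7,8}: no change
Constraint 3 (X < W) on D(X)={3,4,6,7,8} D(W)={2,3,4,5,7,8}: X {3,4,6,7,8}->{3,4,6,7}; W {2,3,4,5,7,8}->{4,5,7,8}
Constraint 4 (W + U = X) on D(W)={4,5,7,8} D(U)={2,3,4,6,7} D(X)={3,4,6,7}: W {4,5,7,8}->{4,5}; U {2,3,4,6,7}->{2,3}; X {3,4,6,7}->{6,7}
So after all 4 constraints: D(W) = {4,5}

Answer: {4,5}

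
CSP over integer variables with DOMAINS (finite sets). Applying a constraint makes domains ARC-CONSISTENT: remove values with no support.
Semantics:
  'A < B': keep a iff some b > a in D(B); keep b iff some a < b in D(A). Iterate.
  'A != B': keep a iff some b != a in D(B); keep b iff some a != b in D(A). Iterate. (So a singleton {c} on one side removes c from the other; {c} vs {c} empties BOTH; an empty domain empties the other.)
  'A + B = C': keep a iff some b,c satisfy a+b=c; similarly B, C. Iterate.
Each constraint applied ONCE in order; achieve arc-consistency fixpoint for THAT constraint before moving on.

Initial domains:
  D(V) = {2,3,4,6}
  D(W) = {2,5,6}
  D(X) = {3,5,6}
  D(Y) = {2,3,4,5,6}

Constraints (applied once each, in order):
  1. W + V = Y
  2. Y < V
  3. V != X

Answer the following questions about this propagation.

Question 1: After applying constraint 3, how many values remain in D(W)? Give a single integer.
Constraint 1 (W + V = Y) on D(W)={2,5,6} D(V)={2,3,4,6} D(Y)={2,3,4,5,6}: W {2,5,6}->{2}; V {2,3,4,6}->{2,3,4}; Y {2,3,4,5,6}->{4,5,6}
Constraint 2 (Y < V) on D(Y)={4,5,6} D(V)={2,3,4}: Y {4,5,6}->{}; V {2,3,4}->{}
Constraint 3 (V != X) on D(V)={} D(X)={3,5,6}: X {3,5,6}->{}
So after constraint 3: D(W)={2}, size = 1

Answer: 1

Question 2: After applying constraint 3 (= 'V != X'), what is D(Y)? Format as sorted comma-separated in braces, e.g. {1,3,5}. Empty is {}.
Answer: {}

Derivation:
Constraint 1 (W + V = Y) on D(W)={2,5,6} D(V)={2,3,4,6} D(Y)={2,3,4,5,6}: W {2,5,6}->{2}; V {2,3,4,6}->{2,3,4}; Y {2,3,4,5,6}->{4,5,6}
Constraint 2 (Y < V) on D(Y)={4,5,6} D(V)={2,3,4}: Y {4,5,6}->{}; V {2,3,4}->{}
Constraint 3 (V != X) on D(V)={} D(X)={3,5,6}: X {3,5,6}->{}
So after constraint 3: D(Y) = {}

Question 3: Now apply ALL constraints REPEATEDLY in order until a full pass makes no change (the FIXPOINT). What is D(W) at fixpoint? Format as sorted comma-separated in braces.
pass 0 (initial): D(W)={2,5,6}
pass 1: V {2,3,4,6}->{}; W {2,5,6}->{2}; X {3,5,6}->{}; Y {2,3,4,5,6}->{}
pass 2: W {2}->{}
pass 3: no change
Fixpoint after 3 passes: D(W) = {}

Answer: {}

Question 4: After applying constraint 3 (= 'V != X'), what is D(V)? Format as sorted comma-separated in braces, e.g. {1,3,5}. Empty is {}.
Constraint 1 (W + V = Y) on D(W)={2,5,6} D(V)={2,3,4,6} D(Y)={2,3,4,5,6}: W {2,5,6}->{2}; V {2,3,4,6}->{2,3,4}; Y {2,3,4,5,6}->{4,5,6}
Constraint 2 (Y < V) on D(Y)={4,5,6} D(V)={2,3,4}: Y {4,5,6}->{}; V {2,3,4}->{}
Constraint 3 (V != X) on D(V)={} D(X)={3,5,6}: X {3,5,6}->{}
So after constraint 3: D(V) = {}

Answer: {}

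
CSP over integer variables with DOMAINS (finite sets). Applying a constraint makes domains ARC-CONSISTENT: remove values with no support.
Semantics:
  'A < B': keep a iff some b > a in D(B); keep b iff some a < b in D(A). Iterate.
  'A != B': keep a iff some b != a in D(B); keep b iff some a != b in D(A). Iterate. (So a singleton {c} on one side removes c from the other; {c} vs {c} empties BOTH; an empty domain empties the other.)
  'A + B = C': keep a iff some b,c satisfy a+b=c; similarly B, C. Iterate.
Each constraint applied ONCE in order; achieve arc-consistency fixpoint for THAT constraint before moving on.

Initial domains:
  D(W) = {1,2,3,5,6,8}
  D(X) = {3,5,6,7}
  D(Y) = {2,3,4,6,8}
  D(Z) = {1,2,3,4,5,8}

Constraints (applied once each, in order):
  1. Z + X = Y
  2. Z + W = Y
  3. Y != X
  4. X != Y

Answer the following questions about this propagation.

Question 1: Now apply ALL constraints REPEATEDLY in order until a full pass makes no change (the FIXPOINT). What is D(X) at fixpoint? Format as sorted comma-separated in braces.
pass 0 (initial): D(X)={3,5,6,7}
pass 1: W {1,2,3,5,6,8}->{1,2,3,5,6}; Y {2,3,4,6,8}->{4,6,8}; Z {1,2,3,4,5,8}->{1,2,3,5}
pass 2: no change
Fixpoint after 2 passes: D(X) = {3,5,6,7}

Answer: {3,5,6,7}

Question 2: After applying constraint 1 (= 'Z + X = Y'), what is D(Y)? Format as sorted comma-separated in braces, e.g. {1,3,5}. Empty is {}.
Constraint 1 (Z + X = Y) on D(Z)={1,2,3,4,5,8} D(X)={3,5,6,7} D(Y)={2,3,4,6,8}: Z {1,2,3,4,5,8}->{1,2,3,5}; Y {2,3,4,6,8}->{4,6,8}
So after constraint 1: D(Y) = {4,6,8}

Answer: {4,6,8}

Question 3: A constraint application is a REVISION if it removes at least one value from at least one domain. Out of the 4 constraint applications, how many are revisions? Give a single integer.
Answer: 2

Derivation:
Constraint 1 (Z + X = Y) on D(Z)={1,2,3,4,5,8} D(X)={3,5,6,7} D(Y)={2,3,4,6,8}: Z {1,2,3,4,5,8}->{1,2,3,5}; Y {2,3,4,6,8}->{4,6,8} => REVISION
Constraint 2 (Z + W = Y) on D(Z)={1,2,3,5} D(W)={1,2,3,5,6,8} D(Y)={4,6,8}: W {1,2,3,5,6,8}->{1,2,3,5,6} => REVISION
Constraint 3 (Y != X) on D(Y)={4,6,8} D(X)={3,5,6,7}: no change => not a revision
Constraint 4 (X != Y) on D(X)={3,5,6,7} D(Y)={4,6,8}: no change => not a revision
Total revisions = 2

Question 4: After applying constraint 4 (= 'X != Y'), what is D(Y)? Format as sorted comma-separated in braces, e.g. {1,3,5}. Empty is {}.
Answer: {4,6,8}

Derivation:
Constraint 1 (Z + X = Y) on D(Z)={1,2,3,4,5,8} D(X)={3,5,6,7} D(Y)={2,3,4,6,8}: Z {1,2,3,4,5,8}->{1,2,3,5}; Y {2,3,4,6,8}->{4,6,8}
Constraint 2 (Z + W = Y) on D(Z)={1,2,3,5} D(W)={1,2,3,5,6,8} D(Y)={4,6,8}: W {1,2,3,5,6,8}->{1,2,3,5,6}
Constraint 3 (Y != X) on D(Y)={4,6,8} D(X)={3,5,6,7}: no change
Constraint 4 (X != Y) on D(X)={3,5,6,7} D(Y)={4,6,8}: no change
So after constraint 4: D(Y) = {4,6,8}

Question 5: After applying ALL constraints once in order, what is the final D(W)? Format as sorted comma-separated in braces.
Answer: {1,2,3,5,6}

Derivation:
Constraint 1 (Z + X = Y) on D(Z)={1,2,3,4,5,8} D(X)={3,5,6,7} D(Y)={2,3,4,6,8}: Z {1,2,3,4,5,8}->{1,2,3,5}; Y {2,3,4,6,8}->{4,6,8}
Constraint 2 (Z + W = Y) on D(Z)={1,2,3,5} D(W)={1,2,3,5,6,8} D(Y)={4,6,8}: W {1,2,3,5,6,8}->{1,2,3,5,6}
Constraint 3 (Y != X) on D(Y)={4,6,8} D(X)={3,5,6,7}: no change
Constraint 4 (X != Y) on D(X)={3,5,6,7} D(Y)={4,6,8}: no change
So after all 4 constraints: D(W) = {1,2,3,5,6}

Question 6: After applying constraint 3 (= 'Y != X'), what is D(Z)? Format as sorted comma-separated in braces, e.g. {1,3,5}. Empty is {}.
Answer: {1,2,3,5}

Derivation:
Constraint 1 (Z + X = Y) on D(Z)={1,2,3,4,5,8} D(X)={3,5,6,7} D(Y)={2,3,4,6,8}: Z {1,2,3,4,5,8}->{1,2,3,5}; Y {2,3,4,6,8}->{4,6,8}
Constraint 2 (Z + W = Y) on D(Z)={1,2,3,5} D(W)={1,2,3,5,6,8} D(Y)={4,6,8}: W {1,2,3,5,6,8}->{1,2,3,5,6}
Constraint 3 (Y != X) on D(Y)={4,6,8} D(X)={3,5,6,7}: no change
So after constraint 3: D(Z) = {1,2,3,5}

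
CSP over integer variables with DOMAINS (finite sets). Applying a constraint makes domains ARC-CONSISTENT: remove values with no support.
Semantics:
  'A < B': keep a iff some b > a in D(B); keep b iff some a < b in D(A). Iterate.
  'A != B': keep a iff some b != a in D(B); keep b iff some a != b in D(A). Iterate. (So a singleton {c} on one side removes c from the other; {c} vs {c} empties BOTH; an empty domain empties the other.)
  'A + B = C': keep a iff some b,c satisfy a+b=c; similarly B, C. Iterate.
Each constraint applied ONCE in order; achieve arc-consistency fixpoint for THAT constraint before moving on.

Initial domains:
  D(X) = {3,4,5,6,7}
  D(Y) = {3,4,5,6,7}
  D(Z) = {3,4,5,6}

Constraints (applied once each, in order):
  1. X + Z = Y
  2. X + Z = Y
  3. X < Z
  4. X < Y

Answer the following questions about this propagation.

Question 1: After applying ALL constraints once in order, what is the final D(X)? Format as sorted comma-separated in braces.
Constraint 1 (X + Z = Y) on D(X)={3,4,5,6,7} D(Z)={3,4,5,6} D(Y)={3,4,5,6,7}: X {3,4,5,6,7}->{3,4}; Z {3,4,5,6}->{3,4}; Y {3,4,5,6,7}->{6,7}
Constraint 2 (X + Z = Y) on D(X)={3,4} D(Z)={3,4} D(Y)={6,7}: no change
Constraint 3 (X < Z) on D(X)={3,4} D(Z)={3,4}: X {3,4}->{3}; Z {3,4}->{4}
Constraint 4 (X < Y) on D(X)={3} D(Y)={6,7}: no change
So after all 4 constraints: D(X) = {3}

Answer: {3}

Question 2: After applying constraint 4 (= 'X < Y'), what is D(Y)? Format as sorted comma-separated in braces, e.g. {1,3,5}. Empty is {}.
Answer: {6,7}

Derivation:
Constraint 1 (X + Z = Y) on D(X)={3,4,5,6,7} D(Z)={3,4,5,6} D(Y)={3,4,5,6,7}: X {3,4,5,6,7}->{3,4}; Z {3,4,5,6}->{3,4}; Y {3,4,5,6,7}->{6,7}
Constraint 2 (X + Z = Y) on D(X)={3,4} D(Z)={3,4} D(Y)={6,7}: no change
Constraint 3 (X < Z) on D(X)={3,4} D(Z)={3,4}: X {3,4}->{3}; Z {3,4}->{4}
Constraint 4 (X < Y) on D(X)={3} D(Y)={6,7}: no change
So after constraint 4: D(Y) = {6,7}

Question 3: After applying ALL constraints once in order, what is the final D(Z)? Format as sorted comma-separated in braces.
Answer: {4}

Derivation:
Constraint 1 (X + Z = Y) on D(X)={3,4,5,6,7} D(Z)={3,4,5,6} D(Y)={3,4,5,6,7}: X {3,4,5,6,7}->{3,4}; Z {3,4,5,6}->{3,4}; Y {3,4,5,6,7}->{6,7}
Constraint 2 (X + Z = Y) on D(X)={3,4} D(Z)={3,4} D(Y)={6,7}: no change
Constraint 3 (X < Z) on D(X)={3,4} D(Z)={3,4}: X {3,4}->{3}; Z {3,4}->{4}
Constraint 4 (X < Y) on D(X)={3} D(Y)={6,7}: no change
So after all 4 constraints: D(Z) = {4}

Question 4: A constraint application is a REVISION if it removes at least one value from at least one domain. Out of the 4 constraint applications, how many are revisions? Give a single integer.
Answer: 2

Derivation:
Constraint 1 (X + Z = Y) on D(X)={3,4,5,6,7} D(Z)={3,4,5,6} D(Y)={3,4,5,6,7}: X {3,4,5,6,7}->{3,4}; Z {3,4,5,6}->{3,4}; Y {3,4,5,6,7}->{6,7} => REVISION
Constraint 2 (X + Z = Y) on D(X)={3,4} D(Z)={3,4} D(Y)={6,7}: no change => not a revision
Constraint 3 (X < Z) on D(X)={3,4} D(Z)={3,4}: X {3,4}->{3}; Z {3,4}->{4} => REVISION
Constraint 4 (X < Y) on D(X)={3} D(Y)={6,7}: no change => not a revision
Total revisions = 2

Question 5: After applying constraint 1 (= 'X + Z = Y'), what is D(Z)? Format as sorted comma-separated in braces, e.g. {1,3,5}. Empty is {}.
Constraint 1 (X + Z = Y) on D(X)={3,4,5,6,7} D(Z)={3,4,5,6} D(Y)={3,4,5,6,7}: X {3,4,5,6,7}->{3,4}; Z {3,4,5,6}->{3,4}; Y {3,4,5,6,7}->{6,7}
So after constraint 1: D(Z) = {3,4}

Answer: {3,4}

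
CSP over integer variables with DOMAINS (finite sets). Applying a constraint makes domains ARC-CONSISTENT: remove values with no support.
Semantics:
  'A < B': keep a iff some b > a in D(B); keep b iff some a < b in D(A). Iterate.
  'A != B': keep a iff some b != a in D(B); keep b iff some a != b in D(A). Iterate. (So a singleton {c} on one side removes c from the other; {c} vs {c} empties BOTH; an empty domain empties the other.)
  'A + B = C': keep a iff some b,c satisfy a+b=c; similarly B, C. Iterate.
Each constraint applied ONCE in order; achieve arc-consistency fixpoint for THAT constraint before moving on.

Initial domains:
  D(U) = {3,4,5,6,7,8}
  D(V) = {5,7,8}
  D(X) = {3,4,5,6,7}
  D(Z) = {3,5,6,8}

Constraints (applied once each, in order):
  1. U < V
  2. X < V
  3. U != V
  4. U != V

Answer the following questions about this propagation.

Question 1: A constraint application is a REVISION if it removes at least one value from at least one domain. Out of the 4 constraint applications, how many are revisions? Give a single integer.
Answer: 1

Derivation:
Constraint 1 (U < V) on D(U)={3,4,5,6,7,8} D(V)={5,7,8}: U {3,4,5,6,7,8}->{3,4,5,6,7} => REVISION
Constraint 2 (X < V) on D(X)={3,4,5,6,7} D(V)={5,7,8}: no change => not a revision
Constraint 3 (U != V) on D(U)={3,4,5,6,7} D(V)={5,7,8}: no change => not a revision
Constraint 4 (U != V) on D(U)={3,4,5,6,7} D(V)={5,7,8}: no change => not a revision
Total revisions = 1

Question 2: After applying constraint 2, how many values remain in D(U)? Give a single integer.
Answer: 5

Derivation:
Constraint 1 (U < V) on D(U)={3,4,5,6,7,8} D(V)={5,7,8}: U {3,4,5,6,7,8}->{3,4,5,6,7}
Constraint 2 (X < V) on D(X)={3,4,5,6,7} D(V)={5,7,8}: no change
So after constraint 2: D(U)={3,4,5,6,7}, size = 5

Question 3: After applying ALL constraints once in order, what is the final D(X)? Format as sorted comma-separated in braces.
Constraint 1 (U < V) on D(U)={3,4,5,6,7,8} D(V)={5,7,8}: U {3,4,5,6,7,8}->{3,4,5,6,7}
Constraint 2 (X < V) on D(X)={3,4,5,6,7} D(V)={5,7,8}: no change
Constraint 3 (U != V) on D(U)={3,4,5,6,7} D(V)={5,7,8}: no change
Constraint 4 (U != V) on D(U)={3,4,5,6,7} D(V)={5,7,8}: no change
So after all 4 constraints: D(X) = {3,4,5,6,7}

Answer: {3,4,5,6,7}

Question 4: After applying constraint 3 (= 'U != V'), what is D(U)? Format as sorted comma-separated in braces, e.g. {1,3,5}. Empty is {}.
Answer: {3,4,5,6,7}

Derivation:
Constraint 1 (U < V) on D(U)={3,4,5,6,7,8} D(V)={5,7,8}: U {3,4,5,6,7,8}->{3,4,5,6,7}
Constraint 2 (X < V) on D(X)={3,4,5,6,7} D(V)={5,7,8}: no change
Constraint 3 (U != V) on D(U)={3,4,5,6,7} D(V)={5,7,8}: no change
So after constraint 3: D(U) = {3,4,5,6,7}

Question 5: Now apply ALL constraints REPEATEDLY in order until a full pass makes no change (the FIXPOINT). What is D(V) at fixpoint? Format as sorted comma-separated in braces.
pass 0 (initial): D(V)={5,7,8}
pass 1: U {3,4,5,6,7,8}->{3,4,5,6,7}
pass 2: no change
Fixpoint after 2 passes: D(V) = {5,7,8}

Answer: {5,7,8}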